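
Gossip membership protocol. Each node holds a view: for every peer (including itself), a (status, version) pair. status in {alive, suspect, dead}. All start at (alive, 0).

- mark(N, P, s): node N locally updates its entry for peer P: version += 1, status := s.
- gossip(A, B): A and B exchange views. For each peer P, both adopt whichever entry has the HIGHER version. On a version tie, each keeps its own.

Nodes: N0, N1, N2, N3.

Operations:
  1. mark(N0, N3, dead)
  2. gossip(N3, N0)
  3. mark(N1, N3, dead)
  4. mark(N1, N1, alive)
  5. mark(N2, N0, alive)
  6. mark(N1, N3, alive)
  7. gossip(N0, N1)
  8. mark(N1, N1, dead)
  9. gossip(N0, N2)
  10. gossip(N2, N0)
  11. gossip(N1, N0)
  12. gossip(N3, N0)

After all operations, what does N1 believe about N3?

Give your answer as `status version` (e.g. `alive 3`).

Answer: alive 2

Derivation:
Op 1: N0 marks N3=dead -> (dead,v1)
Op 2: gossip N3<->N0 -> N3.N0=(alive,v0) N3.N1=(alive,v0) N3.N2=(alive,v0) N3.N3=(dead,v1) | N0.N0=(alive,v0) N0.N1=(alive,v0) N0.N2=(alive,v0) N0.N3=(dead,v1)
Op 3: N1 marks N3=dead -> (dead,v1)
Op 4: N1 marks N1=alive -> (alive,v1)
Op 5: N2 marks N0=alive -> (alive,v1)
Op 6: N1 marks N3=alive -> (alive,v2)
Op 7: gossip N0<->N1 -> N0.N0=(alive,v0) N0.N1=(alive,v1) N0.N2=(alive,v0) N0.N3=(alive,v2) | N1.N0=(alive,v0) N1.N1=(alive,v1) N1.N2=(alive,v0) N1.N3=(alive,v2)
Op 8: N1 marks N1=dead -> (dead,v2)
Op 9: gossip N0<->N2 -> N0.N0=(alive,v1) N0.N1=(alive,v1) N0.N2=(alive,v0) N0.N3=(alive,v2) | N2.N0=(alive,v1) N2.N1=(alive,v1) N2.N2=(alive,v0) N2.N3=(alive,v2)
Op 10: gossip N2<->N0 -> N2.N0=(alive,v1) N2.N1=(alive,v1) N2.N2=(alive,v0) N2.N3=(alive,v2) | N0.N0=(alive,v1) N0.N1=(alive,v1) N0.N2=(alive,v0) N0.N3=(alive,v2)
Op 11: gossip N1<->N0 -> N1.N0=(alive,v1) N1.N1=(dead,v2) N1.N2=(alive,v0) N1.N3=(alive,v2) | N0.N0=(alive,v1) N0.N1=(dead,v2) N0.N2=(alive,v0) N0.N3=(alive,v2)
Op 12: gossip N3<->N0 -> N3.N0=(alive,v1) N3.N1=(dead,v2) N3.N2=(alive,v0) N3.N3=(alive,v2) | N0.N0=(alive,v1) N0.N1=(dead,v2) N0.N2=(alive,v0) N0.N3=(alive,v2)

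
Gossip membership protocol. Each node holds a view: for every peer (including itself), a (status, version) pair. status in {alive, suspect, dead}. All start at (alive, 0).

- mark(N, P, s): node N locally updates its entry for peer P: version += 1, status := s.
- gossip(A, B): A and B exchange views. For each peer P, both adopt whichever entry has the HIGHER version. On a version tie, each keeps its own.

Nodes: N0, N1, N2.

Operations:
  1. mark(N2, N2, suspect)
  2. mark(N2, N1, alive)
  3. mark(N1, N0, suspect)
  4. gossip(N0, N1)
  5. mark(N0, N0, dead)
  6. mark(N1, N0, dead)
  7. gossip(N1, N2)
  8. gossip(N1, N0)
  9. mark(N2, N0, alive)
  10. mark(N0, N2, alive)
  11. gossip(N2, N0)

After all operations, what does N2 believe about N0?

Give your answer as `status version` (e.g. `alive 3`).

Answer: alive 3

Derivation:
Op 1: N2 marks N2=suspect -> (suspect,v1)
Op 2: N2 marks N1=alive -> (alive,v1)
Op 3: N1 marks N0=suspect -> (suspect,v1)
Op 4: gossip N0<->N1 -> N0.N0=(suspect,v1) N0.N1=(alive,v0) N0.N2=(alive,v0) | N1.N0=(suspect,v1) N1.N1=(alive,v0) N1.N2=(alive,v0)
Op 5: N0 marks N0=dead -> (dead,v2)
Op 6: N1 marks N0=dead -> (dead,v2)
Op 7: gossip N1<->N2 -> N1.N0=(dead,v2) N1.N1=(alive,v1) N1.N2=(suspect,v1) | N2.N0=(dead,v2) N2.N1=(alive,v1) N2.N2=(suspect,v1)
Op 8: gossip N1<->N0 -> N1.N0=(dead,v2) N1.N1=(alive,v1) N1.N2=(suspect,v1) | N0.N0=(dead,v2) N0.N1=(alive,v1) N0.N2=(suspect,v1)
Op 9: N2 marks N0=alive -> (alive,v3)
Op 10: N0 marks N2=alive -> (alive,v2)
Op 11: gossip N2<->N0 -> N2.N0=(alive,v3) N2.N1=(alive,v1) N2.N2=(alive,v2) | N0.N0=(alive,v3) N0.N1=(alive,v1) N0.N2=(alive,v2)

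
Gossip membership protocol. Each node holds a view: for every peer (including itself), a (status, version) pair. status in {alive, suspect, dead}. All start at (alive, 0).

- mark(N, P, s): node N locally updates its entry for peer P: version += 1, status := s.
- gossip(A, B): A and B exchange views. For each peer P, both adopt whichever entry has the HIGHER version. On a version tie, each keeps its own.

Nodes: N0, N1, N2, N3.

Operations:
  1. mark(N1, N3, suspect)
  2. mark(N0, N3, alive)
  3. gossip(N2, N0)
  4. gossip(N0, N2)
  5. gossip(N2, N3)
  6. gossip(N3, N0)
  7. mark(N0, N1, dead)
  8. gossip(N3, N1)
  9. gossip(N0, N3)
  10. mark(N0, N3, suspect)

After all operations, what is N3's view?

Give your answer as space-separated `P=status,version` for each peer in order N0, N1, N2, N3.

Op 1: N1 marks N3=suspect -> (suspect,v1)
Op 2: N0 marks N3=alive -> (alive,v1)
Op 3: gossip N2<->N0 -> N2.N0=(alive,v0) N2.N1=(alive,v0) N2.N2=(alive,v0) N2.N3=(alive,v1) | N0.N0=(alive,v0) N0.N1=(alive,v0) N0.N2=(alive,v0) N0.N3=(alive,v1)
Op 4: gossip N0<->N2 -> N0.N0=(alive,v0) N0.N1=(alive,v0) N0.N2=(alive,v0) N0.N3=(alive,v1) | N2.N0=(alive,v0) N2.N1=(alive,v0) N2.N2=(alive,v0) N2.N3=(alive,v1)
Op 5: gossip N2<->N3 -> N2.N0=(alive,v0) N2.N1=(alive,v0) N2.N2=(alive,v0) N2.N3=(alive,v1) | N3.N0=(alive,v0) N3.N1=(alive,v0) N3.N2=(alive,v0) N3.N3=(alive,v1)
Op 6: gossip N3<->N0 -> N3.N0=(alive,v0) N3.N1=(alive,v0) N3.N2=(alive,v0) N3.N3=(alive,v1) | N0.N0=(alive,v0) N0.N1=(alive,v0) N0.N2=(alive,v0) N0.N3=(alive,v1)
Op 7: N0 marks N1=dead -> (dead,v1)
Op 8: gossip N3<->N1 -> N3.N0=(alive,v0) N3.N1=(alive,v0) N3.N2=(alive,v0) N3.N3=(alive,v1) | N1.N0=(alive,v0) N1.N1=(alive,v0) N1.N2=(alive,v0) N1.N3=(suspect,v1)
Op 9: gossip N0<->N3 -> N0.N0=(alive,v0) N0.N1=(dead,v1) N0.N2=(alive,v0) N0.N3=(alive,v1) | N3.N0=(alive,v0) N3.N1=(dead,v1) N3.N2=(alive,v0) N3.N3=(alive,v1)
Op 10: N0 marks N3=suspect -> (suspect,v2)

Answer: N0=alive,0 N1=dead,1 N2=alive,0 N3=alive,1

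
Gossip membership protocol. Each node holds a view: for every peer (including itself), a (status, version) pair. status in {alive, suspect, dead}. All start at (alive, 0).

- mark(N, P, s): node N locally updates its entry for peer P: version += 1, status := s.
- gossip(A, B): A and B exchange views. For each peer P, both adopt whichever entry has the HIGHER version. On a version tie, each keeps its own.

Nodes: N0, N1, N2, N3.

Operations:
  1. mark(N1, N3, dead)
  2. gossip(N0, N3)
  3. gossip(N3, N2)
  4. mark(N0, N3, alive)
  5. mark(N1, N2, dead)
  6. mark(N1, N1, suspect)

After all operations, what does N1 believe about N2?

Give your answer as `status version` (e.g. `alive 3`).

Op 1: N1 marks N3=dead -> (dead,v1)
Op 2: gossip N0<->N3 -> N0.N0=(alive,v0) N0.N1=(alive,v0) N0.N2=(alive,v0) N0.N3=(alive,v0) | N3.N0=(alive,v0) N3.N1=(alive,v0) N3.N2=(alive,v0) N3.N3=(alive,v0)
Op 3: gossip N3<->N2 -> N3.N0=(alive,v0) N3.N1=(alive,v0) N3.N2=(alive,v0) N3.N3=(alive,v0) | N2.N0=(alive,v0) N2.N1=(alive,v0) N2.N2=(alive,v0) N2.N3=(alive,v0)
Op 4: N0 marks N3=alive -> (alive,v1)
Op 5: N1 marks N2=dead -> (dead,v1)
Op 6: N1 marks N1=suspect -> (suspect,v1)

Answer: dead 1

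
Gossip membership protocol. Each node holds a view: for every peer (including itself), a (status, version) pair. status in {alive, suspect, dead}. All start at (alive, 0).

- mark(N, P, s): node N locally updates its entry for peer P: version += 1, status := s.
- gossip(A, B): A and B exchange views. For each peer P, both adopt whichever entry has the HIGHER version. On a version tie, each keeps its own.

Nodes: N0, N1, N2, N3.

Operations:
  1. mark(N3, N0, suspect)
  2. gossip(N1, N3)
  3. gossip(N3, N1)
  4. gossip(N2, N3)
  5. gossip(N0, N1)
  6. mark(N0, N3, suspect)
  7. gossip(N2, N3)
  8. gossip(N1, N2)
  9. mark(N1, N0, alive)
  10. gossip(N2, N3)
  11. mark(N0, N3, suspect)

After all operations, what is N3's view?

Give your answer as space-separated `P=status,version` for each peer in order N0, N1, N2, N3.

Answer: N0=suspect,1 N1=alive,0 N2=alive,0 N3=alive,0

Derivation:
Op 1: N3 marks N0=suspect -> (suspect,v1)
Op 2: gossip N1<->N3 -> N1.N0=(suspect,v1) N1.N1=(alive,v0) N1.N2=(alive,v0) N1.N3=(alive,v0) | N3.N0=(suspect,v1) N3.N1=(alive,v0) N3.N2=(alive,v0) N3.N3=(alive,v0)
Op 3: gossip N3<->N1 -> N3.N0=(suspect,v1) N3.N1=(alive,v0) N3.N2=(alive,v0) N3.N3=(alive,v0) | N1.N0=(suspect,v1) N1.N1=(alive,v0) N1.N2=(alive,v0) N1.N3=(alive,v0)
Op 4: gossip N2<->N3 -> N2.N0=(suspect,v1) N2.N1=(alive,v0) N2.N2=(alive,v0) N2.N3=(alive,v0) | N3.N0=(suspect,v1) N3.N1=(alive,v0) N3.N2=(alive,v0) N3.N3=(alive,v0)
Op 5: gossip N0<->N1 -> N0.N0=(suspect,v1) N0.N1=(alive,v0) N0.N2=(alive,v0) N0.N3=(alive,v0) | N1.N0=(suspect,v1) N1.N1=(alive,v0) N1.N2=(alive,v0) N1.N3=(alive,v0)
Op 6: N0 marks N3=suspect -> (suspect,v1)
Op 7: gossip N2<->N3 -> N2.N0=(suspect,v1) N2.N1=(alive,v0) N2.N2=(alive,v0) N2.N3=(alive,v0) | N3.N0=(suspect,v1) N3.N1=(alive,v0) N3.N2=(alive,v0) N3.N3=(alive,v0)
Op 8: gossip N1<->N2 -> N1.N0=(suspect,v1) N1.N1=(alive,v0) N1.N2=(alive,v0) N1.N3=(alive,v0) | N2.N0=(suspect,v1) N2.N1=(alive,v0) N2.N2=(alive,v0) N2.N3=(alive,v0)
Op 9: N1 marks N0=alive -> (alive,v2)
Op 10: gossip N2<->N3 -> N2.N0=(suspect,v1) N2.N1=(alive,v0) N2.N2=(alive,v0) N2.N3=(alive,v0) | N3.N0=(suspect,v1) N3.N1=(alive,v0) N3.N2=(alive,v0) N3.N3=(alive,v0)
Op 11: N0 marks N3=suspect -> (suspect,v2)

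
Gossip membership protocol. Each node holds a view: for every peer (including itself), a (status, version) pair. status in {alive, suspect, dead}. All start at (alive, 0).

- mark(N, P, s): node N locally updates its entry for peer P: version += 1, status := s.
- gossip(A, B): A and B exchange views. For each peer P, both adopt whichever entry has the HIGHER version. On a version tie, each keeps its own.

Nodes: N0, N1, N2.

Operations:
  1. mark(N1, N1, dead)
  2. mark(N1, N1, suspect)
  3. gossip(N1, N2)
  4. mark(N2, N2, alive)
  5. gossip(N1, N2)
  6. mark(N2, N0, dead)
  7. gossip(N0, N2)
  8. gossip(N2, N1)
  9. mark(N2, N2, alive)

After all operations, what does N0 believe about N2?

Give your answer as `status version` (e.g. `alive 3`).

Answer: alive 1

Derivation:
Op 1: N1 marks N1=dead -> (dead,v1)
Op 2: N1 marks N1=suspect -> (suspect,v2)
Op 3: gossip N1<->N2 -> N1.N0=(alive,v0) N1.N1=(suspect,v2) N1.N2=(alive,v0) | N2.N0=(alive,v0) N2.N1=(suspect,v2) N2.N2=(alive,v0)
Op 4: N2 marks N2=alive -> (alive,v1)
Op 5: gossip N1<->N2 -> N1.N0=(alive,v0) N1.N1=(suspect,v2) N1.N2=(alive,v1) | N2.N0=(alive,v0) N2.N1=(suspect,v2) N2.N2=(alive,v1)
Op 6: N2 marks N0=dead -> (dead,v1)
Op 7: gossip N0<->N2 -> N0.N0=(dead,v1) N0.N1=(suspect,v2) N0.N2=(alive,v1) | N2.N0=(dead,v1) N2.N1=(suspect,v2) N2.N2=(alive,v1)
Op 8: gossip N2<->N1 -> N2.N0=(dead,v1) N2.N1=(suspect,v2) N2.N2=(alive,v1) | N1.N0=(dead,v1) N1.N1=(suspect,v2) N1.N2=(alive,v1)
Op 9: N2 marks N2=alive -> (alive,v2)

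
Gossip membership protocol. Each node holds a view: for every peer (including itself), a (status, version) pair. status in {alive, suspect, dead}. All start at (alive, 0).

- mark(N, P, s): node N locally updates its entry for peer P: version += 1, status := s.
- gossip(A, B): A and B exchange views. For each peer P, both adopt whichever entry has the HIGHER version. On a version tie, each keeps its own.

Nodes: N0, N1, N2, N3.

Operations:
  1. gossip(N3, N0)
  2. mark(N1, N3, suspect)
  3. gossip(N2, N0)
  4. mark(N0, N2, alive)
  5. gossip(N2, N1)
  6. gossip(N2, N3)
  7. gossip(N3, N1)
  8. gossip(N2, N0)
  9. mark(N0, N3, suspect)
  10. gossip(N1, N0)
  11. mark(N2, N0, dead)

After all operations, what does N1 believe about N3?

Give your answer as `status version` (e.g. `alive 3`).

Answer: suspect 2

Derivation:
Op 1: gossip N3<->N0 -> N3.N0=(alive,v0) N3.N1=(alive,v0) N3.N2=(alive,v0) N3.N3=(alive,v0) | N0.N0=(alive,v0) N0.N1=(alive,v0) N0.N2=(alive,v0) N0.N3=(alive,v0)
Op 2: N1 marks N3=suspect -> (suspect,v1)
Op 3: gossip N2<->N0 -> N2.N0=(alive,v0) N2.N1=(alive,v0) N2.N2=(alive,v0) N2.N3=(alive,v0) | N0.N0=(alive,v0) N0.N1=(alive,v0) N0.N2=(alive,v0) N0.N3=(alive,v0)
Op 4: N0 marks N2=alive -> (alive,v1)
Op 5: gossip N2<->N1 -> N2.N0=(alive,v0) N2.N1=(alive,v0) N2.N2=(alive,v0) N2.N3=(suspect,v1) | N1.N0=(alive,v0) N1.N1=(alive,v0) N1.N2=(alive,v0) N1.N3=(suspect,v1)
Op 6: gossip N2<->N3 -> N2.N0=(alive,v0) N2.N1=(alive,v0) N2.N2=(alive,v0) N2.N3=(suspect,v1) | N3.N0=(alive,v0) N3.N1=(alive,v0) N3.N2=(alive,v0) N3.N3=(suspect,v1)
Op 7: gossip N3<->N1 -> N3.N0=(alive,v0) N3.N1=(alive,v0) N3.N2=(alive,v0) N3.N3=(suspect,v1) | N1.N0=(alive,v0) N1.N1=(alive,v0) N1.N2=(alive,v0) N1.N3=(suspect,v1)
Op 8: gossip N2<->N0 -> N2.N0=(alive,v0) N2.N1=(alive,v0) N2.N2=(alive,v1) N2.N3=(suspect,v1) | N0.N0=(alive,v0) N0.N1=(alive,v0) N0.N2=(alive,v1) N0.N3=(suspect,v1)
Op 9: N0 marks N3=suspect -> (suspect,v2)
Op 10: gossip N1<->N0 -> N1.N0=(alive,v0) N1.N1=(alive,v0) N1.N2=(alive,v1) N1.N3=(suspect,v2) | N0.N0=(alive,v0) N0.N1=(alive,v0) N0.N2=(alive,v1) N0.N3=(suspect,v2)
Op 11: N2 marks N0=dead -> (dead,v1)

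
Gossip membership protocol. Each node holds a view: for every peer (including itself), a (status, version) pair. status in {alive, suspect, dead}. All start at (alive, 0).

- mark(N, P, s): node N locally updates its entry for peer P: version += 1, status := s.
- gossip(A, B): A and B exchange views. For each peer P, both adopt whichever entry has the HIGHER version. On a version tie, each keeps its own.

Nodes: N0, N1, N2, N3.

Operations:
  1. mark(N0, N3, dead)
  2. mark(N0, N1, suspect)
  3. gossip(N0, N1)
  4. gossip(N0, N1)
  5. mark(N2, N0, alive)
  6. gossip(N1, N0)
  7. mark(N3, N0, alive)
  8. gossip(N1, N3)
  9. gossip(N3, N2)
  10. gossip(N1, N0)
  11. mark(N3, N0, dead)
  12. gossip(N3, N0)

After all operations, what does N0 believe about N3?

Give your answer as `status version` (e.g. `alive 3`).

Answer: dead 1

Derivation:
Op 1: N0 marks N3=dead -> (dead,v1)
Op 2: N0 marks N1=suspect -> (suspect,v1)
Op 3: gossip N0<->N1 -> N0.N0=(alive,v0) N0.N1=(suspect,v1) N0.N2=(alive,v0) N0.N3=(dead,v1) | N1.N0=(alive,v0) N1.N1=(suspect,v1) N1.N2=(alive,v0) N1.N3=(dead,v1)
Op 4: gossip N0<->N1 -> N0.N0=(alive,v0) N0.N1=(suspect,v1) N0.N2=(alive,v0) N0.N3=(dead,v1) | N1.N0=(alive,v0) N1.N1=(suspect,v1) N1.N2=(alive,v0) N1.N3=(dead,v1)
Op 5: N2 marks N0=alive -> (alive,v1)
Op 6: gossip N1<->N0 -> N1.N0=(alive,v0) N1.N1=(suspect,v1) N1.N2=(alive,v0) N1.N3=(dead,v1) | N0.N0=(alive,v0) N0.N1=(suspect,v1) N0.N2=(alive,v0) N0.N3=(dead,v1)
Op 7: N3 marks N0=alive -> (alive,v1)
Op 8: gossip N1<->N3 -> N1.N0=(alive,v1) N1.N1=(suspect,v1) N1.N2=(alive,v0) N1.N3=(dead,v1) | N3.N0=(alive,v1) N3.N1=(suspect,v1) N3.N2=(alive,v0) N3.N3=(dead,v1)
Op 9: gossip N3<->N2 -> N3.N0=(alive,v1) N3.N1=(suspect,v1) N3.N2=(alive,v0) N3.N3=(dead,v1) | N2.N0=(alive,v1) N2.N1=(suspect,v1) N2.N2=(alive,v0) N2.N3=(dead,v1)
Op 10: gossip N1<->N0 -> N1.N0=(alive,v1) N1.N1=(suspect,v1) N1.N2=(alive,v0) N1.N3=(dead,v1) | N0.N0=(alive,v1) N0.N1=(suspect,v1) N0.N2=(alive,v0) N0.N3=(dead,v1)
Op 11: N3 marks N0=dead -> (dead,v2)
Op 12: gossip N3<->N0 -> N3.N0=(dead,v2) N3.N1=(suspect,v1) N3.N2=(alive,v0) N3.N3=(dead,v1) | N0.N0=(dead,v2) N0.N1=(suspect,v1) N0.N2=(alive,v0) N0.N3=(dead,v1)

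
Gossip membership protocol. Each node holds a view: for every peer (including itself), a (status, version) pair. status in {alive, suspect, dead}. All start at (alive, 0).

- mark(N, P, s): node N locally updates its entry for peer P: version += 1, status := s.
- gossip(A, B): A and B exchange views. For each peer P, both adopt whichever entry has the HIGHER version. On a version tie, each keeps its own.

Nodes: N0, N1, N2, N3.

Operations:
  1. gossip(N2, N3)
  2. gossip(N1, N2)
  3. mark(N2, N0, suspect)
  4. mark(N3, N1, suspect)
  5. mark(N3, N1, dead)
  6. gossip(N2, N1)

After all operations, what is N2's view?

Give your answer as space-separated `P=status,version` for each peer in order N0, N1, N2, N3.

Answer: N0=suspect,1 N1=alive,0 N2=alive,0 N3=alive,0

Derivation:
Op 1: gossip N2<->N3 -> N2.N0=(alive,v0) N2.N1=(alive,v0) N2.N2=(alive,v0) N2.N3=(alive,v0) | N3.N0=(alive,v0) N3.N1=(alive,v0) N3.N2=(alive,v0) N3.N3=(alive,v0)
Op 2: gossip N1<->N2 -> N1.N0=(alive,v0) N1.N1=(alive,v0) N1.N2=(alive,v0) N1.N3=(alive,v0) | N2.N0=(alive,v0) N2.N1=(alive,v0) N2.N2=(alive,v0) N2.N3=(alive,v0)
Op 3: N2 marks N0=suspect -> (suspect,v1)
Op 4: N3 marks N1=suspect -> (suspect,v1)
Op 5: N3 marks N1=dead -> (dead,v2)
Op 6: gossip N2<->N1 -> N2.N0=(suspect,v1) N2.N1=(alive,v0) N2.N2=(alive,v0) N2.N3=(alive,v0) | N1.N0=(suspect,v1) N1.N1=(alive,v0) N1.N2=(alive,v0) N1.N3=(alive,v0)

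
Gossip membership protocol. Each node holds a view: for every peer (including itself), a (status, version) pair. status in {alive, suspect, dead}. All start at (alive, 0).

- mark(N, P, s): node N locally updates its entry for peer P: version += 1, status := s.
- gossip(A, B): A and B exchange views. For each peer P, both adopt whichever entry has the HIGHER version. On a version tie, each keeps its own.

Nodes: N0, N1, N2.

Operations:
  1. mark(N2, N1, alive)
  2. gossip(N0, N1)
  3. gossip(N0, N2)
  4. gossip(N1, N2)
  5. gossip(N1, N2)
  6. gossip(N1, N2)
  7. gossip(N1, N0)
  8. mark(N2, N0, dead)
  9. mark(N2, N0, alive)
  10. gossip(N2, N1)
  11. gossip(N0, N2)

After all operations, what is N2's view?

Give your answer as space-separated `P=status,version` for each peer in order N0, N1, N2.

Op 1: N2 marks N1=alive -> (alive,v1)
Op 2: gossip N0<->N1 -> N0.N0=(alive,v0) N0.N1=(alive,v0) N0.N2=(alive,v0) | N1.N0=(alive,v0) N1.N1=(alive,v0) N1.N2=(alive,v0)
Op 3: gossip N0<->N2 -> N0.N0=(alive,v0) N0.N1=(alive,v1) N0.N2=(alive,v0) | N2.N0=(alive,v0) N2.N1=(alive,v1) N2.N2=(alive,v0)
Op 4: gossip N1<->N2 -> N1.N0=(alive,v0) N1.N1=(alive,v1) N1.N2=(alive,v0) | N2.N0=(alive,v0) N2.N1=(alive,v1) N2.N2=(alive,v0)
Op 5: gossip N1<->N2 -> N1.N0=(alive,v0) N1.N1=(alive,v1) N1.N2=(alive,v0) | N2.N0=(alive,v0) N2.N1=(alive,v1) N2.N2=(alive,v0)
Op 6: gossip N1<->N2 -> N1.N0=(alive,v0) N1.N1=(alive,v1) N1.N2=(alive,v0) | N2.N0=(alive,v0) N2.N1=(alive,v1) N2.N2=(alive,v0)
Op 7: gossip N1<->N0 -> N1.N0=(alive,v0) N1.N1=(alive,v1) N1.N2=(alive,v0) | N0.N0=(alive,v0) N0.N1=(alive,v1) N0.N2=(alive,v0)
Op 8: N2 marks N0=dead -> (dead,v1)
Op 9: N2 marks N0=alive -> (alive,v2)
Op 10: gossip N2<->N1 -> N2.N0=(alive,v2) N2.N1=(alive,v1) N2.N2=(alive,v0) | N1.N0=(alive,v2) N1.N1=(alive,v1) N1.N2=(alive,v0)
Op 11: gossip N0<->N2 -> N0.N0=(alive,v2) N0.N1=(alive,v1) N0.N2=(alive,v0) | N2.N0=(alive,v2) N2.N1=(alive,v1) N2.N2=(alive,v0)

Answer: N0=alive,2 N1=alive,1 N2=alive,0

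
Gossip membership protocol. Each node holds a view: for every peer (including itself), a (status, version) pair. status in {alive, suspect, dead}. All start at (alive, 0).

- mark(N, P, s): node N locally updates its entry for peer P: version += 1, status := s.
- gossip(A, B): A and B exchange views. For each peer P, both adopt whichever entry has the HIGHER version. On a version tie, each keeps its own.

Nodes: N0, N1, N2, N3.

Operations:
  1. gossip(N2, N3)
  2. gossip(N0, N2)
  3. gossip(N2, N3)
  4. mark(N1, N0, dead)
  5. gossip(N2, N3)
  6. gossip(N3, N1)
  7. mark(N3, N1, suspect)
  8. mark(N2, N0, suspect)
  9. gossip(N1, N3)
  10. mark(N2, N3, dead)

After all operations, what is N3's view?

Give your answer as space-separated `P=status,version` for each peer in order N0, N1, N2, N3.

Op 1: gossip N2<->N3 -> N2.N0=(alive,v0) N2.N1=(alive,v0) N2.N2=(alive,v0) N2.N3=(alive,v0) | N3.N0=(alive,v0) N3.N1=(alive,v0) N3.N2=(alive,v0) N3.N3=(alive,v0)
Op 2: gossip N0<->N2 -> N0.N0=(alive,v0) N0.N1=(alive,v0) N0.N2=(alive,v0) N0.N3=(alive,v0) | N2.N0=(alive,v0) N2.N1=(alive,v0) N2.N2=(alive,v0) N2.N3=(alive,v0)
Op 3: gossip N2<->N3 -> N2.N0=(alive,v0) N2.N1=(alive,v0) N2.N2=(alive,v0) N2.N3=(alive,v0) | N3.N0=(alive,v0) N3.N1=(alive,v0) N3.N2=(alive,v0) N3.N3=(alive,v0)
Op 4: N1 marks N0=dead -> (dead,v1)
Op 5: gossip N2<->N3 -> N2.N0=(alive,v0) N2.N1=(alive,v0) N2.N2=(alive,v0) N2.N3=(alive,v0) | N3.N0=(alive,v0) N3.N1=(alive,v0) N3.N2=(alive,v0) N3.N3=(alive,v0)
Op 6: gossip N3<->N1 -> N3.N0=(dead,v1) N3.N1=(alive,v0) N3.N2=(alive,v0) N3.N3=(alive,v0) | N1.N0=(dead,v1) N1.N1=(alive,v0) N1.N2=(alive,v0) N1.N3=(alive,v0)
Op 7: N3 marks N1=suspect -> (suspect,v1)
Op 8: N2 marks N0=suspect -> (suspect,v1)
Op 9: gossip N1<->N3 -> N1.N0=(dead,v1) N1.N1=(suspect,v1) N1.N2=(alive,v0) N1.N3=(alive,v0) | N3.N0=(dead,v1) N3.N1=(suspect,v1) N3.N2=(alive,v0) N3.N3=(alive,v0)
Op 10: N2 marks N3=dead -> (dead,v1)

Answer: N0=dead,1 N1=suspect,1 N2=alive,0 N3=alive,0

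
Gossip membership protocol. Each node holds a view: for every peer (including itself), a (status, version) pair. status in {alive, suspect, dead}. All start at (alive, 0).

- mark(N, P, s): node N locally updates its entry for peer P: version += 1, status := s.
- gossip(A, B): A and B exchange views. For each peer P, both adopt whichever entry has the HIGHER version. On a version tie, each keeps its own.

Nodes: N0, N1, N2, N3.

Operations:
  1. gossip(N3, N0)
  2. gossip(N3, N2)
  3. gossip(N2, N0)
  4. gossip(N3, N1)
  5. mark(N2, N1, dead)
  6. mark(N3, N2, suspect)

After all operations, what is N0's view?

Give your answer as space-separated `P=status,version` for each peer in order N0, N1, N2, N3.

Answer: N0=alive,0 N1=alive,0 N2=alive,0 N3=alive,0

Derivation:
Op 1: gossip N3<->N0 -> N3.N0=(alive,v0) N3.N1=(alive,v0) N3.N2=(alive,v0) N3.N3=(alive,v0) | N0.N0=(alive,v0) N0.N1=(alive,v0) N0.N2=(alive,v0) N0.N3=(alive,v0)
Op 2: gossip N3<->N2 -> N3.N0=(alive,v0) N3.N1=(alive,v0) N3.N2=(alive,v0) N3.N3=(alive,v0) | N2.N0=(alive,v0) N2.N1=(alive,v0) N2.N2=(alive,v0) N2.N3=(alive,v0)
Op 3: gossip N2<->N0 -> N2.N0=(alive,v0) N2.N1=(alive,v0) N2.N2=(alive,v0) N2.N3=(alive,v0) | N0.N0=(alive,v0) N0.N1=(alive,v0) N0.N2=(alive,v0) N0.N3=(alive,v0)
Op 4: gossip N3<->N1 -> N3.N0=(alive,v0) N3.N1=(alive,v0) N3.N2=(alive,v0) N3.N3=(alive,v0) | N1.N0=(alive,v0) N1.N1=(alive,v0) N1.N2=(alive,v0) N1.N3=(alive,v0)
Op 5: N2 marks N1=dead -> (dead,v1)
Op 6: N3 marks N2=suspect -> (suspect,v1)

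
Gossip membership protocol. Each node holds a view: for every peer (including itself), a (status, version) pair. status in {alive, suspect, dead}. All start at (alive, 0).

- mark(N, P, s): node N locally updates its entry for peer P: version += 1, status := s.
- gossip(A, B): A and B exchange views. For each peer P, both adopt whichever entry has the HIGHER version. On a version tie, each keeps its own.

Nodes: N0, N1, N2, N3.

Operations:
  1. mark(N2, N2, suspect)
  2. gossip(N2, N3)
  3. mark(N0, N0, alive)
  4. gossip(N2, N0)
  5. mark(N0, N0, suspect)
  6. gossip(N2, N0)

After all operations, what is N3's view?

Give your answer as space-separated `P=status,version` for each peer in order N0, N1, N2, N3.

Op 1: N2 marks N2=suspect -> (suspect,v1)
Op 2: gossip N2<->N3 -> N2.N0=(alive,v0) N2.N1=(alive,v0) N2.N2=(suspect,v1) N2.N3=(alive,v0) | N3.N0=(alive,v0) N3.N1=(alive,v0) N3.N2=(suspect,v1) N3.N3=(alive,v0)
Op 3: N0 marks N0=alive -> (alive,v1)
Op 4: gossip N2<->N0 -> N2.N0=(alive,v1) N2.N1=(alive,v0) N2.N2=(suspect,v1) N2.N3=(alive,v0) | N0.N0=(alive,v1) N0.N1=(alive,v0) N0.N2=(suspect,v1) N0.N3=(alive,v0)
Op 5: N0 marks N0=suspect -> (suspect,v2)
Op 6: gossip N2<->N0 -> N2.N0=(suspect,v2) N2.N1=(alive,v0) N2.N2=(suspect,v1) N2.N3=(alive,v0) | N0.N0=(suspect,v2) N0.N1=(alive,v0) N0.N2=(suspect,v1) N0.N3=(alive,v0)

Answer: N0=alive,0 N1=alive,0 N2=suspect,1 N3=alive,0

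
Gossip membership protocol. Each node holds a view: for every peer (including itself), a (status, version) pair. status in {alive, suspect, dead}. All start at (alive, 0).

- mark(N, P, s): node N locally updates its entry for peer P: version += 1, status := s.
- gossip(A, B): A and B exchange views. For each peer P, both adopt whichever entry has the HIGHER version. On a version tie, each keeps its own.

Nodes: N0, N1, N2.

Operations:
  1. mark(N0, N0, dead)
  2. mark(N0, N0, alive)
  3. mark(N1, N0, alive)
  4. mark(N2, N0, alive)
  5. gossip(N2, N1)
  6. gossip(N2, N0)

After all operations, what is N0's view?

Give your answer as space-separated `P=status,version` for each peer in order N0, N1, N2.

Op 1: N0 marks N0=dead -> (dead,v1)
Op 2: N0 marks N0=alive -> (alive,v2)
Op 3: N1 marks N0=alive -> (alive,v1)
Op 4: N2 marks N0=alive -> (alive,v1)
Op 5: gossip N2<->N1 -> N2.N0=(alive,v1) N2.N1=(alive,v0) N2.N2=(alive,v0) | N1.N0=(alive,v1) N1.N1=(alive,v0) N1.N2=(alive,v0)
Op 6: gossip N2<->N0 -> N2.N0=(alive,v2) N2.N1=(alive,v0) N2.N2=(alive,v0) | N0.N0=(alive,v2) N0.N1=(alive,v0) N0.N2=(alive,v0)

Answer: N0=alive,2 N1=alive,0 N2=alive,0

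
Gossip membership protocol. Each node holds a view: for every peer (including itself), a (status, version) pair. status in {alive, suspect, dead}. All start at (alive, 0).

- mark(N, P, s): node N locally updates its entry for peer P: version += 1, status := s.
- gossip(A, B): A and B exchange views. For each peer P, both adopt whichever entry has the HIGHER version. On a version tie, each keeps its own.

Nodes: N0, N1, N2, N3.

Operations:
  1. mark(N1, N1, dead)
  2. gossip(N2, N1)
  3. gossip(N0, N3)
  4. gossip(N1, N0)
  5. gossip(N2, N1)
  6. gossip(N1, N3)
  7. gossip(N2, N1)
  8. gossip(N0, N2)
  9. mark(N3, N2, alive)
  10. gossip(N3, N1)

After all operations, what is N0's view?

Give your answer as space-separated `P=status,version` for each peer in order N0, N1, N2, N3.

Answer: N0=alive,0 N1=dead,1 N2=alive,0 N3=alive,0

Derivation:
Op 1: N1 marks N1=dead -> (dead,v1)
Op 2: gossip N2<->N1 -> N2.N0=(alive,v0) N2.N1=(dead,v1) N2.N2=(alive,v0) N2.N3=(alive,v0) | N1.N0=(alive,v0) N1.N1=(dead,v1) N1.N2=(alive,v0) N1.N3=(alive,v0)
Op 3: gossip N0<->N3 -> N0.N0=(alive,v0) N0.N1=(alive,v0) N0.N2=(alive,v0) N0.N3=(alive,v0) | N3.N0=(alive,v0) N3.N1=(alive,v0) N3.N2=(alive,v0) N3.N3=(alive,v0)
Op 4: gossip N1<->N0 -> N1.N0=(alive,v0) N1.N1=(dead,v1) N1.N2=(alive,v0) N1.N3=(alive,v0) | N0.N0=(alive,v0) N0.N1=(dead,v1) N0.N2=(alive,v0) N0.N3=(alive,v0)
Op 5: gossip N2<->N1 -> N2.N0=(alive,v0) N2.N1=(dead,v1) N2.N2=(alive,v0) N2.N3=(alive,v0) | N1.N0=(alive,v0) N1.N1=(dead,v1) N1.N2=(alive,v0) N1.N3=(alive,v0)
Op 6: gossip N1<->N3 -> N1.N0=(alive,v0) N1.N1=(dead,v1) N1.N2=(alive,v0) N1.N3=(alive,v0) | N3.N0=(alive,v0) N3.N1=(dead,v1) N3.N2=(alive,v0) N3.N3=(alive,v0)
Op 7: gossip N2<->N1 -> N2.N0=(alive,v0) N2.N1=(dead,v1) N2.N2=(alive,v0) N2.N3=(alive,v0) | N1.N0=(alive,v0) N1.N1=(dead,v1) N1.N2=(alive,v0) N1.N3=(alive,v0)
Op 8: gossip N0<->N2 -> N0.N0=(alive,v0) N0.N1=(dead,v1) N0.N2=(alive,v0) N0.N3=(alive,v0) | N2.N0=(alive,v0) N2.N1=(dead,v1) N2.N2=(alive,v0) N2.N3=(alive,v0)
Op 9: N3 marks N2=alive -> (alive,v1)
Op 10: gossip N3<->N1 -> N3.N0=(alive,v0) N3.N1=(dead,v1) N3.N2=(alive,v1) N3.N3=(alive,v0) | N1.N0=(alive,v0) N1.N1=(dead,v1) N1.N2=(alive,v1) N1.N3=(alive,v0)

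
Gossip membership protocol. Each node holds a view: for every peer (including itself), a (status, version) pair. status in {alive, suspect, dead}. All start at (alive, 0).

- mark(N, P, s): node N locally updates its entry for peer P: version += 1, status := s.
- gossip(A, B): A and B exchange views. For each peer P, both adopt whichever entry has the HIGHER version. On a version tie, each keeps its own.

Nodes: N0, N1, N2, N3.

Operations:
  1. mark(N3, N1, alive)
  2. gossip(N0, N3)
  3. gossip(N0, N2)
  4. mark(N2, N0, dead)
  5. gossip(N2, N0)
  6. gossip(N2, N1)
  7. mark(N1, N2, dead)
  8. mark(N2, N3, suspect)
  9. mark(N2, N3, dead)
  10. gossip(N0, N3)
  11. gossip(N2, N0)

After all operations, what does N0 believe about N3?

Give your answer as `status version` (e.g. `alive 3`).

Answer: dead 2

Derivation:
Op 1: N3 marks N1=alive -> (alive,v1)
Op 2: gossip N0<->N3 -> N0.N0=(alive,v0) N0.N1=(alive,v1) N0.N2=(alive,v0) N0.N3=(alive,v0) | N3.N0=(alive,v0) N3.N1=(alive,v1) N3.N2=(alive,v0) N3.N3=(alive,v0)
Op 3: gossip N0<->N2 -> N0.N0=(alive,v0) N0.N1=(alive,v1) N0.N2=(alive,v0) N0.N3=(alive,v0) | N2.N0=(alive,v0) N2.N1=(alive,v1) N2.N2=(alive,v0) N2.N3=(alive,v0)
Op 4: N2 marks N0=dead -> (dead,v1)
Op 5: gossip N2<->N0 -> N2.N0=(dead,v1) N2.N1=(alive,v1) N2.N2=(alive,v0) N2.N3=(alive,v0) | N0.N0=(dead,v1) N0.N1=(alive,v1) N0.N2=(alive,v0) N0.N3=(alive,v0)
Op 6: gossip N2<->N1 -> N2.N0=(dead,v1) N2.N1=(alive,v1) N2.N2=(alive,v0) N2.N3=(alive,v0) | N1.N0=(dead,v1) N1.N1=(alive,v1) N1.N2=(alive,v0) N1.N3=(alive,v0)
Op 7: N1 marks N2=dead -> (dead,v1)
Op 8: N2 marks N3=suspect -> (suspect,v1)
Op 9: N2 marks N3=dead -> (dead,v2)
Op 10: gossip N0<->N3 -> N0.N0=(dead,v1) N0.N1=(alive,v1) N0.N2=(alive,v0) N0.N3=(alive,v0) | N3.N0=(dead,v1) N3.N1=(alive,v1) N3.N2=(alive,v0) N3.N3=(alive,v0)
Op 11: gossip N2<->N0 -> N2.N0=(dead,v1) N2.N1=(alive,v1) N2.N2=(alive,v0) N2.N3=(dead,v2) | N0.N0=(dead,v1) N0.N1=(alive,v1) N0.N2=(alive,v0) N0.N3=(dead,v2)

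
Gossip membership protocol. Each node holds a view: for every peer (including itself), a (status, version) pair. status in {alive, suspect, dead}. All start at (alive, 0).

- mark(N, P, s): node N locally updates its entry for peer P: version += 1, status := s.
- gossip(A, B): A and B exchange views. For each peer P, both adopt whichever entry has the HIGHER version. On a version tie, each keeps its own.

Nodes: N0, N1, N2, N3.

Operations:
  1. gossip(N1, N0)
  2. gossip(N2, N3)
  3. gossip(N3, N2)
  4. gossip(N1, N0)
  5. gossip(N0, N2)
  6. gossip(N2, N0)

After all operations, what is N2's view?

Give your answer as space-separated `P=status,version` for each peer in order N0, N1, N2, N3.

Answer: N0=alive,0 N1=alive,0 N2=alive,0 N3=alive,0

Derivation:
Op 1: gossip N1<->N0 -> N1.N0=(alive,v0) N1.N1=(alive,v0) N1.N2=(alive,v0) N1.N3=(alive,v0) | N0.N0=(alive,v0) N0.N1=(alive,v0) N0.N2=(alive,v0) N0.N3=(alive,v0)
Op 2: gossip N2<->N3 -> N2.N0=(alive,v0) N2.N1=(alive,v0) N2.N2=(alive,v0) N2.N3=(alive,v0) | N3.N0=(alive,v0) N3.N1=(alive,v0) N3.N2=(alive,v0) N3.N3=(alive,v0)
Op 3: gossip N3<->N2 -> N3.N0=(alive,v0) N3.N1=(alive,v0) N3.N2=(alive,v0) N3.N3=(alive,v0) | N2.N0=(alive,v0) N2.N1=(alive,v0) N2.N2=(alive,v0) N2.N3=(alive,v0)
Op 4: gossip N1<->N0 -> N1.N0=(alive,v0) N1.N1=(alive,v0) N1.N2=(alive,v0) N1.N3=(alive,v0) | N0.N0=(alive,v0) N0.N1=(alive,v0) N0.N2=(alive,v0) N0.N3=(alive,v0)
Op 5: gossip N0<->N2 -> N0.N0=(alive,v0) N0.N1=(alive,v0) N0.N2=(alive,v0) N0.N3=(alive,v0) | N2.N0=(alive,v0) N2.N1=(alive,v0) N2.N2=(alive,v0) N2.N3=(alive,v0)
Op 6: gossip N2<->N0 -> N2.N0=(alive,v0) N2.N1=(alive,v0) N2.N2=(alive,v0) N2.N3=(alive,v0) | N0.N0=(alive,v0) N0.N1=(alive,v0) N0.N2=(alive,v0) N0.N3=(alive,v0)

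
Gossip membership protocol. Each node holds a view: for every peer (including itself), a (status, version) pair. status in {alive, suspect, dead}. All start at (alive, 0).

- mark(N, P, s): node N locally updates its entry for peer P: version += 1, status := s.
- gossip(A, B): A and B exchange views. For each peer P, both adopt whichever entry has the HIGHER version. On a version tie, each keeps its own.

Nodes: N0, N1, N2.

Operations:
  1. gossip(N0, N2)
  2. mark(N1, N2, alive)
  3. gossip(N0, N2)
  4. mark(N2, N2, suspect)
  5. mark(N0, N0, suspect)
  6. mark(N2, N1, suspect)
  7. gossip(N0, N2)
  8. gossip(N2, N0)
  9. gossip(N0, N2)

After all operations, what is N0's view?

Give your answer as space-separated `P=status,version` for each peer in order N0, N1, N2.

Answer: N0=suspect,1 N1=suspect,1 N2=suspect,1

Derivation:
Op 1: gossip N0<->N2 -> N0.N0=(alive,v0) N0.N1=(alive,v0) N0.N2=(alive,v0) | N2.N0=(alive,v0) N2.N1=(alive,v0) N2.N2=(alive,v0)
Op 2: N1 marks N2=alive -> (alive,v1)
Op 3: gossip N0<->N2 -> N0.N0=(alive,v0) N0.N1=(alive,v0) N0.N2=(alive,v0) | N2.N0=(alive,v0) N2.N1=(alive,v0) N2.N2=(alive,v0)
Op 4: N2 marks N2=suspect -> (suspect,v1)
Op 5: N0 marks N0=suspect -> (suspect,v1)
Op 6: N2 marks N1=suspect -> (suspect,v1)
Op 7: gossip N0<->N2 -> N0.N0=(suspect,v1) N0.N1=(suspect,v1) N0.N2=(suspect,v1) | N2.N0=(suspect,v1) N2.N1=(suspect,v1) N2.N2=(suspect,v1)
Op 8: gossip N2<->N0 -> N2.N0=(suspect,v1) N2.N1=(suspect,v1) N2.N2=(suspect,v1) | N0.N0=(suspect,v1) N0.N1=(suspect,v1) N0.N2=(suspect,v1)
Op 9: gossip N0<->N2 -> N0.N0=(suspect,v1) N0.N1=(suspect,v1) N0.N2=(suspect,v1) | N2.N0=(suspect,v1) N2.N1=(suspect,v1) N2.N2=(suspect,v1)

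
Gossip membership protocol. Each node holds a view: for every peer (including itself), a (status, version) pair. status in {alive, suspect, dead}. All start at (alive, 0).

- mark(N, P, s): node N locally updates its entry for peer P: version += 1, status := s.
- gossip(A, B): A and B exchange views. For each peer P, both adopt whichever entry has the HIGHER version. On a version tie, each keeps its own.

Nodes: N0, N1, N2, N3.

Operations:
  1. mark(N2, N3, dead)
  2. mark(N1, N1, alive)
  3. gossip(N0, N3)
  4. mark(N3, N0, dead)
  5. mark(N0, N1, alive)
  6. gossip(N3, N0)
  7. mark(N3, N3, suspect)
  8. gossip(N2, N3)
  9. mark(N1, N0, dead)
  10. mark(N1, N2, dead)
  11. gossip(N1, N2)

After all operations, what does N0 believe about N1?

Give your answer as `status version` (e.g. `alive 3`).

Answer: alive 1

Derivation:
Op 1: N2 marks N3=dead -> (dead,v1)
Op 2: N1 marks N1=alive -> (alive,v1)
Op 3: gossip N0<->N3 -> N0.N0=(alive,v0) N0.N1=(alive,v0) N0.N2=(alive,v0) N0.N3=(alive,v0) | N3.N0=(alive,v0) N3.N1=(alive,v0) N3.N2=(alive,v0) N3.N3=(alive,v0)
Op 4: N3 marks N0=dead -> (dead,v1)
Op 5: N0 marks N1=alive -> (alive,v1)
Op 6: gossip N3<->N0 -> N3.N0=(dead,v1) N3.N1=(alive,v1) N3.N2=(alive,v0) N3.N3=(alive,v0) | N0.N0=(dead,v1) N0.N1=(alive,v1) N0.N2=(alive,v0) N0.N3=(alive,v0)
Op 7: N3 marks N3=suspect -> (suspect,v1)
Op 8: gossip N2<->N3 -> N2.N0=(dead,v1) N2.N1=(alive,v1) N2.N2=(alive,v0) N2.N3=(dead,v1) | N3.N0=(dead,v1) N3.N1=(alive,v1) N3.N2=(alive,v0) N3.N3=(suspect,v1)
Op 9: N1 marks N0=dead -> (dead,v1)
Op 10: N1 marks N2=dead -> (dead,v1)
Op 11: gossip N1<->N2 -> N1.N0=(dead,v1) N1.N1=(alive,v1) N1.N2=(dead,v1) N1.N3=(dead,v1) | N2.N0=(dead,v1) N2.N1=(alive,v1) N2.N2=(dead,v1) N2.N3=(dead,v1)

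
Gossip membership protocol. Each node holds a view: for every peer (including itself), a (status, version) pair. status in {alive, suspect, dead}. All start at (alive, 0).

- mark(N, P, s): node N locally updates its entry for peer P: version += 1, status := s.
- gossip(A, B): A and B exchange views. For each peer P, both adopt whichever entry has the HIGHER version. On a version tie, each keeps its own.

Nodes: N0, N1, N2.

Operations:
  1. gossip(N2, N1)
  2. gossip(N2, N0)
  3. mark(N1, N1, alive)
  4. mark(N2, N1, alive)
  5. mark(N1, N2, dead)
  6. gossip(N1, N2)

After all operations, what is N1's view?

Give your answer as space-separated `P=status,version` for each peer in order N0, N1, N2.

Answer: N0=alive,0 N1=alive,1 N2=dead,1

Derivation:
Op 1: gossip N2<->N1 -> N2.N0=(alive,v0) N2.N1=(alive,v0) N2.N2=(alive,v0) | N1.N0=(alive,v0) N1.N1=(alive,v0) N1.N2=(alive,v0)
Op 2: gossip N2<->N0 -> N2.N0=(alive,v0) N2.N1=(alive,v0) N2.N2=(alive,v0) | N0.N0=(alive,v0) N0.N1=(alive,v0) N0.N2=(alive,v0)
Op 3: N1 marks N1=alive -> (alive,v1)
Op 4: N2 marks N1=alive -> (alive,v1)
Op 5: N1 marks N2=dead -> (dead,v1)
Op 6: gossip N1<->N2 -> N1.N0=(alive,v0) N1.N1=(alive,v1) N1.N2=(dead,v1) | N2.N0=(alive,v0) N2.N1=(alive,v1) N2.N2=(dead,v1)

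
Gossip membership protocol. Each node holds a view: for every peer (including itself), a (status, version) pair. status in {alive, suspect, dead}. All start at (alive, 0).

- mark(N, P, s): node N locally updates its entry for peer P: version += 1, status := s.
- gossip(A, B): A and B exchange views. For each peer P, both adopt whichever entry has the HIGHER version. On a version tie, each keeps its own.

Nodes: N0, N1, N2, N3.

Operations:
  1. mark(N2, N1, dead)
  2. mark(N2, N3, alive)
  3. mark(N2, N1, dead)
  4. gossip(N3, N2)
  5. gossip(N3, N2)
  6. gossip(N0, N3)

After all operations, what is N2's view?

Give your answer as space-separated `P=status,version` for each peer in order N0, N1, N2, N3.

Op 1: N2 marks N1=dead -> (dead,v1)
Op 2: N2 marks N3=alive -> (alive,v1)
Op 3: N2 marks N1=dead -> (dead,v2)
Op 4: gossip N3<->N2 -> N3.N0=(alive,v0) N3.N1=(dead,v2) N3.N2=(alive,v0) N3.N3=(alive,v1) | N2.N0=(alive,v0) N2.N1=(dead,v2) N2.N2=(alive,v0) N2.N3=(alive,v1)
Op 5: gossip N3<->N2 -> N3.N0=(alive,v0) N3.N1=(dead,v2) N3.N2=(alive,v0) N3.N3=(alive,v1) | N2.N0=(alive,v0) N2.N1=(dead,v2) N2.N2=(alive,v0) N2.N3=(alive,v1)
Op 6: gossip N0<->N3 -> N0.N0=(alive,v0) N0.N1=(dead,v2) N0.N2=(alive,v0) N0.N3=(alive,v1) | N3.N0=(alive,v0) N3.N1=(dead,v2) N3.N2=(alive,v0) N3.N3=(alive,v1)

Answer: N0=alive,0 N1=dead,2 N2=alive,0 N3=alive,1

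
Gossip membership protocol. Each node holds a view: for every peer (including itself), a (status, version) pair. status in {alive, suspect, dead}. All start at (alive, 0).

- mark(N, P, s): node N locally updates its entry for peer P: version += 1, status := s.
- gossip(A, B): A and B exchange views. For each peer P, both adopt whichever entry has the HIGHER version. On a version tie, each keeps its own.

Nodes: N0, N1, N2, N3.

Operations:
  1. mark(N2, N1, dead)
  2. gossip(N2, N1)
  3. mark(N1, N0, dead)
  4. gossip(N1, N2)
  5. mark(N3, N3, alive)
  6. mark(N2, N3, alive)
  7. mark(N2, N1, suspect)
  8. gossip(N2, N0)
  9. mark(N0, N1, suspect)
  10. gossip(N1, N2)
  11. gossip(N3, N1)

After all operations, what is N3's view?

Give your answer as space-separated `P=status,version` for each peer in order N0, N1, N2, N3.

Op 1: N2 marks N1=dead -> (dead,v1)
Op 2: gossip N2<->N1 -> N2.N0=(alive,v0) N2.N1=(dead,v1) N2.N2=(alive,v0) N2.N3=(alive,v0) | N1.N0=(alive,v0) N1.N1=(dead,v1) N1.N2=(alive,v0) N1.N3=(alive,v0)
Op 3: N1 marks N0=dead -> (dead,v1)
Op 4: gossip N1<->N2 -> N1.N0=(dead,v1) N1.N1=(dead,v1) N1.N2=(alive,v0) N1.N3=(alive,v0) | N2.N0=(dead,v1) N2.N1=(dead,v1) N2.N2=(alive,v0) N2.N3=(alive,v0)
Op 5: N3 marks N3=alive -> (alive,v1)
Op 6: N2 marks N3=alive -> (alive,v1)
Op 7: N2 marks N1=suspect -> (suspect,v2)
Op 8: gossip N2<->N0 -> N2.N0=(dead,v1) N2.N1=(suspect,v2) N2.N2=(alive,v0) N2.N3=(alive,v1) | N0.N0=(dead,v1) N0.N1=(suspect,v2) N0.N2=(alive,v0) N0.N3=(alive,v1)
Op 9: N0 marks N1=suspect -> (suspect,v3)
Op 10: gossip N1<->N2 -> N1.N0=(dead,v1) N1.N1=(suspect,v2) N1.N2=(alive,v0) N1.N3=(alive,v1) | N2.N0=(dead,v1) N2.N1=(suspect,v2) N2.N2=(alive,v0) N2.N3=(alive,v1)
Op 11: gossip N3<->N1 -> N3.N0=(dead,v1) N3.N1=(suspect,v2) N3.N2=(alive,v0) N3.N3=(alive,v1) | N1.N0=(dead,v1) N1.N1=(suspect,v2) N1.N2=(alive,v0) N1.N3=(alive,v1)

Answer: N0=dead,1 N1=suspect,2 N2=alive,0 N3=alive,1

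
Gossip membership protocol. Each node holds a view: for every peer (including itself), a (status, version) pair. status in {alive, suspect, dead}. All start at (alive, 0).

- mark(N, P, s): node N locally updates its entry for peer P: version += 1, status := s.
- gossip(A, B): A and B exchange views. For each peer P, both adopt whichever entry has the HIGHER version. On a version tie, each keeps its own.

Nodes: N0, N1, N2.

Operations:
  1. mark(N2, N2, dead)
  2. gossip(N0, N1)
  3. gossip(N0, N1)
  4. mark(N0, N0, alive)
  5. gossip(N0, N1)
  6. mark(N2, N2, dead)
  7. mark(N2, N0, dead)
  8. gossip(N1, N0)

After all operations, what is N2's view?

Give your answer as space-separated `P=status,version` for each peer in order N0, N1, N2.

Answer: N0=dead,1 N1=alive,0 N2=dead,2

Derivation:
Op 1: N2 marks N2=dead -> (dead,v1)
Op 2: gossip N0<->N1 -> N0.N0=(alive,v0) N0.N1=(alive,v0) N0.N2=(alive,v0) | N1.N0=(alive,v0) N1.N1=(alive,v0) N1.N2=(alive,v0)
Op 3: gossip N0<->N1 -> N0.N0=(alive,v0) N0.N1=(alive,v0) N0.N2=(alive,v0) | N1.N0=(alive,v0) N1.N1=(alive,v0) N1.N2=(alive,v0)
Op 4: N0 marks N0=alive -> (alive,v1)
Op 5: gossip N0<->N1 -> N0.N0=(alive,v1) N0.N1=(alive,v0) N0.N2=(alive,v0) | N1.N0=(alive,v1) N1.N1=(alive,v0) N1.N2=(alive,v0)
Op 6: N2 marks N2=dead -> (dead,v2)
Op 7: N2 marks N0=dead -> (dead,v1)
Op 8: gossip N1<->N0 -> N1.N0=(alive,v1) N1.N1=(alive,v0) N1.N2=(alive,v0) | N0.N0=(alive,v1) N0.N1=(alive,v0) N0.N2=(alive,v0)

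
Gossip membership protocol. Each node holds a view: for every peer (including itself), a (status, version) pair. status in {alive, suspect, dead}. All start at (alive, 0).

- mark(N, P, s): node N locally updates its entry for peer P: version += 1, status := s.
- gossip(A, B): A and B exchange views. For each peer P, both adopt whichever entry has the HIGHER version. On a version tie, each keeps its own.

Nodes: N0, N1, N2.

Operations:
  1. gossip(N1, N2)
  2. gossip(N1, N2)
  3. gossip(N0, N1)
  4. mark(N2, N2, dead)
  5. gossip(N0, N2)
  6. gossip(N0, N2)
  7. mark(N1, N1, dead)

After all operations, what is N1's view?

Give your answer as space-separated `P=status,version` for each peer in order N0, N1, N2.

Op 1: gossip N1<->N2 -> N1.N0=(alive,v0) N1.N1=(alive,v0) N1.N2=(alive,v0) | N2.N0=(alive,v0) N2.N1=(alive,v0) N2.N2=(alive,v0)
Op 2: gossip N1<->N2 -> N1.N0=(alive,v0) N1.N1=(alive,v0) N1.N2=(alive,v0) | N2.N0=(alive,v0) N2.N1=(alive,v0) N2.N2=(alive,v0)
Op 3: gossip N0<->N1 -> N0.N0=(alive,v0) N0.N1=(alive,v0) N0.N2=(alive,v0) | N1.N0=(alive,v0) N1.N1=(alive,v0) N1.N2=(alive,v0)
Op 4: N2 marks N2=dead -> (dead,v1)
Op 5: gossip N0<->N2 -> N0.N0=(alive,v0) N0.N1=(alive,v0) N0.N2=(dead,v1) | N2.N0=(alive,v0) N2.N1=(alive,v0) N2.N2=(dead,v1)
Op 6: gossip N0<->N2 -> N0.N0=(alive,v0) N0.N1=(alive,v0) N0.N2=(dead,v1) | N2.N0=(alive,v0) N2.N1=(alive,v0) N2.N2=(dead,v1)
Op 7: N1 marks N1=dead -> (dead,v1)

Answer: N0=alive,0 N1=dead,1 N2=alive,0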